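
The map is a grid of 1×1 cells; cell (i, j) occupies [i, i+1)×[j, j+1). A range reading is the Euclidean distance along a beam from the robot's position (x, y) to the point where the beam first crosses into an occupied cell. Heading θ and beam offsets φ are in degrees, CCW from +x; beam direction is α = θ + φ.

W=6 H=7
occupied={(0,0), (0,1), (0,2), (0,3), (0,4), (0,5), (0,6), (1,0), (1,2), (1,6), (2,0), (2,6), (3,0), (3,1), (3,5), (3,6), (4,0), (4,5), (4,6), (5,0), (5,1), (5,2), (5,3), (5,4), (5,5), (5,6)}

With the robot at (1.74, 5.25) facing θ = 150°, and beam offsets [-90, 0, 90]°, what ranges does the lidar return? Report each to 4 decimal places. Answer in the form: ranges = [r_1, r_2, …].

ranges = [0.8660, 0.8545, 1.4800]

beam 1: φ=-90°, α=60°
  dir = (cos 60°, sin 60°) = (0.5000, 0.8660); from cell (1,5)
  next x-line at t=0.5200, next y-line at t=0.8660; Δt_x=2.0000, Δt_y=1.1547
    x: enter (2,5) at t=0.5200
    y: enter (2,6) at t=0.8660 ← occupied
  → r_1 = 0.8660
beam 2: φ=0°, α=150°
  dir = (cos 150°, sin 150°) = (-0.8660, 0.5000); from cell (1,5)
  next x-line at t=0.8545, next y-line at t=1.5000; Δt_x=1.1547, Δt_y=2.0000
    x: enter (0,5) at t=0.8545 ← occupied
  → r_2 = 0.8545
beam 3: φ=90°, α=240°
  dir = (cos 240°, sin 240°) = (-0.5000, -0.8660); from cell (1,5)
  next x-line at t=1.4800, next y-line at t=0.2887; Δt_x=2.0000, Δt_y=1.1547
    y: enter (1,4) at t=0.2887
    y: enter (1,3) at t=1.4434
    x: enter (0,3) at t=1.4800 ← occupied
  → r_3 = 1.4800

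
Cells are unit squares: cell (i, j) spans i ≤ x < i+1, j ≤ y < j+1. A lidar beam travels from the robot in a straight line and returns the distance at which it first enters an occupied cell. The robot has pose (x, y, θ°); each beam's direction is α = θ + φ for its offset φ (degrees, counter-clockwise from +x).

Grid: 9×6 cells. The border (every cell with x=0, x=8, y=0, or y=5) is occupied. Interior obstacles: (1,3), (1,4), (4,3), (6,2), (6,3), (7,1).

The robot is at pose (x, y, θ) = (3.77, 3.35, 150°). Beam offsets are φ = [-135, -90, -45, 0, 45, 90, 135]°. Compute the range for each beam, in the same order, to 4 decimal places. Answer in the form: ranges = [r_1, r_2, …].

beam 1: φ=-135°, α=15°
  dir = (cos 15°, sin 15°) = (0.9659, 0.2588); from cell (3,3)
  next x-line at t=0.2381, next y-line at t=2.5114; Δt_x=1.0353, Δt_y=3.8637
    x: enter (4,3) at t=0.2381 ← occupied
  → r_1 = 0.2381
beam 2: φ=-90°, α=60°
  dir = (cos 60°, sin 60°) = (0.5000, 0.8660); from cell (3,3)
  next x-line at t=0.4600, next y-line at t=0.7506; Δt_x=2.0000, Δt_y=1.1547
    x: enter (4,3) at t=0.4600 ← occupied
  → r_2 = 0.4600
beam 3: φ=-45°, α=105°
  dir = (cos 105°, sin 105°) = (-0.2588, 0.9659); from cell (3,3)
  next x-line at t=2.9751, next y-line at t=0.6729; Δt_x=3.8637, Δt_y=1.0353
    y: enter (3,4) at t=0.6729
    y: enter (3,5) at t=1.7082 ← occupied
  → r_3 = 1.7082
beam 4: φ=0°, α=150°
  dir = (cos 150°, sin 150°) = (-0.8660, 0.5000); from cell (3,3)
  next x-line at t=0.8891, next y-line at t=1.3000; Δt_x=1.1547, Δt_y=2.0000
    x: enter (2,3) at t=0.8891
    y: enter (2,4) at t=1.3000
    x: enter (1,4) at t=2.0438 ← occupied
  → r_4 = 2.0438
beam 5: φ=45°, α=195°
  dir = (cos 195°, sin 195°) = (-0.9659, -0.2588); from cell (3,3)
  next x-line at t=0.7972, next y-line at t=1.3523; Δt_x=1.0353, Δt_y=3.8637
    x: enter (2,3) at t=0.7972
    y: enter (2,2) at t=1.3523
    x: enter (1,2) at t=1.8324
    x: enter (0,2) at t=2.8677 ← occupied
  → r_5 = 2.8677
beam 6: φ=90°, α=240°
  dir = (cos 240°, sin 240°) = (-0.5000, -0.8660); from cell (3,3)
  next x-line at t=1.5400, next y-line at t=0.4041; Δt_x=2.0000, Δt_y=1.1547
    y: enter (3,2) at t=0.4041
    x: enter (2,2) at t=1.5400
    y: enter (2,1) at t=1.5588
    y: enter (2,0) at t=2.7135 ← occupied
  → r_6 = 2.7135
beam 7: φ=135°, α=285°
  dir = (cos 285°, sin 285°) = (0.2588, -0.9659); from cell (3,3)
  next x-line at t=0.8887, next y-line at t=0.3623; Δt_x=3.8637, Δt_y=1.0353
    y: enter (3,2) at t=0.3623
    x: enter (4,2) at t=0.8887
    y: enter (4,1) at t=1.3976
    y: enter (4,0) at t=2.4329 ← occupied
  → r_7 = 2.4329

ranges = [0.2381, 0.4600, 1.7082, 2.0438, 2.8677, 2.7135, 2.4329]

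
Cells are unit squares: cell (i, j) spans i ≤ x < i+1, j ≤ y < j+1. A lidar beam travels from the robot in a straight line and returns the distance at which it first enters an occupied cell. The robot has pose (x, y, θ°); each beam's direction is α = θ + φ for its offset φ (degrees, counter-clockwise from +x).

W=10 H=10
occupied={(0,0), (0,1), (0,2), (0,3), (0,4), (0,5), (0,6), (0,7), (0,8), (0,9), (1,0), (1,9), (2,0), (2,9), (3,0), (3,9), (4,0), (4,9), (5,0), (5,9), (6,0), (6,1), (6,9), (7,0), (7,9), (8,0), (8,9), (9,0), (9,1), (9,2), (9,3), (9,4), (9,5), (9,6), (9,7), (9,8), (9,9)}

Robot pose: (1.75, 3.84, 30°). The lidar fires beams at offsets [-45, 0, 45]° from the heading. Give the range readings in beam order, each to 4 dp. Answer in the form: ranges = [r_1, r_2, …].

ranges = [7.5058, 8.3716, 5.3420]

beam 1: φ=-45°, α=345°
  direction (0.9659, -0.2588); cell (1,3); t to first gridline: x 0.2588, y 3.2455 (then +1.0353 / +3.8637)
    (2,3) via x @ 0.2588
    (3,3) via x @ 1.2941
    (4,3) via x @ 2.3294
    (4,2) via y @ 3.2455
    (5,2) via x @ 3.3646
    (6,2) via x @ 4.3999
    (7,2) via x @ 5.4352
    (8,2) via x @ 6.4705
    (8,1) via y @ 7.1092
    (9,1) via x @ 7.5058  # hit
  → r_1 = 7.5058
beam 2: φ=0°, α=30°
  direction (0.8660, 0.5000); cell (1,3); t to first gridline: x 0.2887, y 0.3200 (then +1.1547 / +2.0000)
    (2,3) via x @ 0.2887
    (2,4) via y @ 0.3200
    (3,4) via x @ 1.4434
    (3,5) via y @ 2.3200
    (4,5) via x @ 2.5981
    (5,5) via x @ 3.7528
    (5,6) via y @ 4.3200
    (6,6) via x @ 4.9075
    (7,6) via x @ 6.0622
    (7,7) via y @ 6.3200
    (8,7) via x @ 7.2169
    (8,8) via y @ 8.3200
    (9,8) via x @ 8.3716  # hit
  → r_2 = 8.3716
beam 3: φ=45°, α=75°
  direction (0.2588, 0.9659); cell (1,3); t to first gridline: x 0.9659, y 0.1656 (then +3.8637 / +1.0353)
    (1,4) via y @ 0.1656
    (2,4) via x @ 0.9659
    (2,5) via y @ 1.2009
    (2,6) via y @ 2.2362
    (2,7) via y @ 3.2715
    (2,8) via y @ 4.3067
    (3,8) via x @ 4.8296
    (3,9) via y @ 5.3420  # hit
  → r_3 = 5.3420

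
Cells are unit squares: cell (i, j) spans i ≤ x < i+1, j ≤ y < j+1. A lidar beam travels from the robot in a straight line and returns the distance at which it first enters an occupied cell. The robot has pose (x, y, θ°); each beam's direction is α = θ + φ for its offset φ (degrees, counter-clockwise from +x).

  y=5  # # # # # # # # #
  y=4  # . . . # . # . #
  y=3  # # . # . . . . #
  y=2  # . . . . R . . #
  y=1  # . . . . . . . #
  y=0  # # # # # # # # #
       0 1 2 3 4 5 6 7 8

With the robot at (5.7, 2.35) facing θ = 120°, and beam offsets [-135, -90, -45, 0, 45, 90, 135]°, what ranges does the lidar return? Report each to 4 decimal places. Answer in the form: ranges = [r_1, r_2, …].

ranges = [2.3811, 2.6558, 1.7082, 1.9053, 2.5114, 2.7000, 1.3976]

beam 1: φ=-135°, α=345°
  dir = (cos 345°, sin 345°) = (0.9659, -0.2588); from cell (5,2)
  next x-line at t=0.3106, next y-line at t=1.3523; Δt_x=1.0353, Δt_y=3.8637
    x: enter (6,2) at t=0.3106
    x: enter (7,2) at t=1.3459
    y: enter (7,1) at t=1.3523
    x: enter (8,1) at t=2.3811 ← occupied
  → r_1 = 2.3811
beam 2: φ=-90°, α=30°
  dir = (cos 30°, sin 30°) = (0.8660, 0.5000); from cell (5,2)
  next x-line at t=0.3464, next y-line at t=1.3000; Δt_x=1.1547, Δt_y=2.0000
    x: enter (6,2) at t=0.3464
    y: enter (6,3) at t=1.3000
    x: enter (7,3) at t=1.5011
    x: enter (8,3) at t=2.6558 ← occupied
  → r_2 = 2.6558
beam 3: φ=-45°, α=75°
  dir = (cos 75°, sin 75°) = (0.2588, 0.9659); from cell (5,2)
  next x-line at t=1.1591, next y-line at t=0.6729; Δt_x=3.8637, Δt_y=1.0353
    y: enter (5,3) at t=0.6729
    x: enter (6,3) at t=1.1591
    y: enter (6,4) at t=1.7082 ← occupied
  → r_3 = 1.7082
beam 4: φ=0°, α=120°
  dir = (cos 120°, sin 120°) = (-0.5000, 0.8660); from cell (5,2)
  next x-line at t=1.4000, next y-line at t=0.7506; Δt_x=2.0000, Δt_y=1.1547
    y: enter (5,3) at t=0.7506
    x: enter (4,3) at t=1.4000
    y: enter (4,4) at t=1.9053 ← occupied
  → r_4 = 1.9053
beam 5: φ=45°, α=165°
  dir = (cos 165°, sin 165°) = (-0.9659, 0.2588); from cell (5,2)
  next x-line at t=0.7247, next y-line at t=2.5114; Δt_x=1.0353, Δt_y=3.8637
    x: enter (4,2) at t=0.7247
    x: enter (3,2) at t=1.7600
    y: enter (3,3) at t=2.5114 ← occupied
  → r_5 = 2.5114
beam 6: φ=90°, α=210°
  dir = (cos 210°, sin 210°) = (-0.8660, -0.5000); from cell (5,2)
  next x-line at t=0.8083, next y-line at t=0.7000; Δt_x=1.1547, Δt_y=2.0000
    y: enter (5,1) at t=0.7000
    x: enter (4,1) at t=0.8083
    x: enter (3,1) at t=1.9630
    y: enter (3,0) at t=2.7000 ← occupied
  → r_6 = 2.7000
beam 7: φ=135°, α=255°
  dir = (cos 255°, sin 255°) = (-0.2588, -0.9659); from cell (5,2)
  next x-line at t=2.7046, next y-line at t=0.3623; Δt_x=3.8637, Δt_y=1.0353
    y: enter (5,1) at t=0.3623
    y: enter (5,0) at t=1.3976 ← occupied
  → r_7 = 1.3976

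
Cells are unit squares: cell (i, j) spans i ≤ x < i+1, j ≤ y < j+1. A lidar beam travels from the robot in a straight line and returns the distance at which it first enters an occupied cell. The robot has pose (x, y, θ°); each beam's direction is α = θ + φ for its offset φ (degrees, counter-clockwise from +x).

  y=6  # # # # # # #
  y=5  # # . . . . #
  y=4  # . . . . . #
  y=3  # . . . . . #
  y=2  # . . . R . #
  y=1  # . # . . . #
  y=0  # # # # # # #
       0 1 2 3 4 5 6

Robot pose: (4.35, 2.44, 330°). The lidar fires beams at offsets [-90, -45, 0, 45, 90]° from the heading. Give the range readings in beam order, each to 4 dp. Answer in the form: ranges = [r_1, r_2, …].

ranges = [1.6628, 1.4908, 1.9053, 1.7082, 3.3000]

beam 1: φ=-90°, α=240°
  direction (-0.5000, -0.8660); cell (4,2); t to first gridline: x 0.7000, y 0.5081 (then +2.0000 / +1.1547)
    (4,1) via y @ 0.5081
    (3,1) via x @ 0.7000
    (3,0) via y @ 1.6628  # hit
  → r_1 = 1.6628
beam 2: φ=-45°, α=285°
  direction (0.2588, -0.9659); cell (4,2); t to first gridline: x 2.5114, y 0.4555 (then +3.8637 / +1.0353)
    (4,1) via y @ 0.4555
    (4,0) via y @ 1.4908  # hit
  → r_2 = 1.4908
beam 3: φ=0°, α=330°
  direction (0.8660, -0.5000); cell (4,2); t to first gridline: x 0.7506, y 0.8800 (then +1.1547 / +2.0000)
    (5,2) via x @ 0.7506
    (5,1) via y @ 0.8800
    (6,1) via x @ 1.9053  # hit
  → r_3 = 1.9053
beam 4: φ=45°, α=15°
  direction (0.9659, 0.2588); cell (4,2); t to first gridline: x 0.6729, y 2.1637 (then +1.0353 / +3.8637)
    (5,2) via x @ 0.6729
    (6,2) via x @ 1.7082  # hit
  → r_4 = 1.7082
beam 5: φ=90°, α=60°
  direction (0.5000, 0.8660); cell (4,2); t to first gridline: x 1.3000, y 0.6466 (then +2.0000 / +1.1547)
    (4,3) via y @ 0.6466
    (5,3) via x @ 1.3000
    (5,4) via y @ 1.8013
    (5,5) via y @ 2.9560
    (6,5) via x @ 3.3000  # hit
  → r_5 = 3.3000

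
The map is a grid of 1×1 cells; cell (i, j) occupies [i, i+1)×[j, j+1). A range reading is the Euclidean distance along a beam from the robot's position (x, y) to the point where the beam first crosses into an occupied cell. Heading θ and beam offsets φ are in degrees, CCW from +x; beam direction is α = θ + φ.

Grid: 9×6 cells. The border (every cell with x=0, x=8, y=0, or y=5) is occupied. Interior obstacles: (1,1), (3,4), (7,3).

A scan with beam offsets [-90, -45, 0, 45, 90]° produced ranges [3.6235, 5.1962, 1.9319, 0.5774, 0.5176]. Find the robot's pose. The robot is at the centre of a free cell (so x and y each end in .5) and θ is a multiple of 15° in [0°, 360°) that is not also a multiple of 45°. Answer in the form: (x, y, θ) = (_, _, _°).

The pose lattice has 25·16 = 400 candidates. Test each by forward raycasting.
  (6.5, 2.5, 240°): beam 1 = 3.0000 ≠ 3.6235 ✗
  (7.5, 1.5, 345°): beam 1 = 0.5176 ≠ 3.6235 ✗
  (3.5, 2.5, 60°): beam 1 = 3.0000 ≠ 3.6235 ✗
  (4.5, 2.5, 330°): beam 1 = 1.7321 ≠ 3.6235 ✗
  …
  (5.5, 1.5, 195°): r_1=3.6235, r_2=5.1962, r_3=1.9319, r_4=0.5774, r_5=0.5176 — all match ✓
Only this pose fits every beam.

(x, y, θ) = (5.5, 1.5, 195°)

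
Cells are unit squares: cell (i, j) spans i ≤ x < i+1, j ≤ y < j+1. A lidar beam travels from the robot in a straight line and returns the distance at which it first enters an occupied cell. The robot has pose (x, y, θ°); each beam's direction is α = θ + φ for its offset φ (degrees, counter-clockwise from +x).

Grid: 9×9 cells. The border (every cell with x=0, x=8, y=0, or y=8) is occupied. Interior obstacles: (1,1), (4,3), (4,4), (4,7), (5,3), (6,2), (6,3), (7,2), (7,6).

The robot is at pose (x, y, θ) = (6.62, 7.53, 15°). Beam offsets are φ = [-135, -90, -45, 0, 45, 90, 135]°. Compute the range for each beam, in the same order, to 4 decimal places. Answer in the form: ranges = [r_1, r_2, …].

beam 1: φ=-135°, α=240°
  d=(-0.5000,-0.8660)  start (6,7)  tX=1.2400 tY=0.6120  stride 1/|dx|=2.0000 1/|dy|=1.1547
    cross y-line → (6,6), t=0.6120
    cross x-line → (5,6), t=1.2400
    cross y-line → (5,5), t=1.7667
    cross y-line → (5,4), t=2.9214
    cross x-line → (4,4), t=3.2400 (wall)
  → r_1 = 3.2400
beam 2: φ=-90°, α=285°
  d=(0.2588,-0.9659)  start (6,7)  tX=1.4682 tY=0.5487  stride 1/|dx|=3.8637 1/|dy|=1.0353
    cross y-line → (6,6), t=0.5487
    cross x-line → (7,6), t=1.4682 (wall)
  → r_2 = 1.4682
beam 3: φ=-45°, α=330°
  d=(0.8660,-0.5000)  start (6,7)  tX=0.4388 tY=1.0600  stride 1/|dx|=1.1547 1/|dy|=2.0000
    cross x-line → (7,7), t=0.4388
    cross y-line → (7,6), t=1.0600 (wall)
  → r_3 = 1.0600
beam 4: φ=0°, α=15°
  d=(0.9659,0.2588)  start (6,7)  tX=0.3934 tY=1.8159  stride 1/|dx|=1.0353 1/|dy|=3.8637
    cross x-line → (7,7), t=0.3934
    cross x-line → (8,7), t=1.4287 (wall)
  → r_4 = 1.4287
beam 5: φ=45°, α=60°
  d=(0.5000,0.8660)  start (6,7)  tX=0.7600 tY=0.5427  stride 1/|dx|=2.0000 1/|dy|=1.1547
    cross y-line → (6,8), t=0.5427 (wall)
  → r_5 = 0.5427
beam 6: φ=90°, α=105°
  d=(-0.2588,0.9659)  start (6,7)  tX=2.3955 tY=0.4866  stride 1/|dx|=3.8637 1/|dy|=1.0353
    cross y-line → (6,8), t=0.4866 (wall)
  → r_6 = 0.4866
beam 7: φ=135°, α=150°
  d=(-0.8660,0.5000)  start (6,7)  tX=0.7159 tY=0.9400  stride 1/|dx|=1.1547 1/|dy|=2.0000
    cross x-line → (5,7), t=0.7159
    cross y-line → (5,8), t=0.9400 (wall)
  → r_7 = 0.9400

ranges = [3.2400, 1.4682, 1.0600, 1.4287, 0.5427, 0.4866, 0.9400]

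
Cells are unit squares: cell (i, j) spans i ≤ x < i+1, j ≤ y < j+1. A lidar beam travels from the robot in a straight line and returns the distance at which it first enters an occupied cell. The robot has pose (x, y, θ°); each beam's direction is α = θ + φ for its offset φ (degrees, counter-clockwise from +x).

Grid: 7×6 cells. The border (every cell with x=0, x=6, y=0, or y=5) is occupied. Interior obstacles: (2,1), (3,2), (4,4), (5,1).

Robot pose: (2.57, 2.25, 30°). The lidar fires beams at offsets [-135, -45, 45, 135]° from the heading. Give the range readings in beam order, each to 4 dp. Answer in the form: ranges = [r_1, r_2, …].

ranges = [0.2588, 0.4452, 2.8470, 1.6254]

beam 1: φ=-135°, α=255°
  cosα=-0.2588 sinα=-0.9659 | (2,2) | tMaxX 2.2023 tMaxY 0.2588 | tΔX 3.8637 tΔY 1.0353
    t=0.2588 [y] (2,1) — stop
  → r_1 = 0.2588
beam 2: φ=-45°, α=345°
  cosα=0.9659 sinα=-0.2588 | (2,2) | tMaxX 0.4452 tMaxY 0.9659 | tΔX 1.0353 tΔY 3.8637
    t=0.4452 [x] (3,2) — stop
  → r_2 = 0.4452
beam 3: φ=45°, α=75°
  cosα=0.2588 sinα=0.9659 | (2,2) | tMaxX 1.6614 tMaxY 0.7765 | tΔX 3.8637 tΔY 1.0353
    t=0.7765 [y] (2,3)
    t=1.6614 [x] (3,3)
    t=1.8117 [y] (3,4)
    t=2.8470 [y] (3,5) — stop
  → r_3 = 2.8470
beam 4: φ=135°, α=165°
  cosα=-0.9659 sinα=0.2588 | (2,2) | tMaxX 0.5901 tMaxY 2.8978 | tΔX 1.0353 tΔY 3.8637
    t=0.5901 [x] (1,2)
    t=1.6254 [x] (0,2) — stop
  → r_4 = 1.6254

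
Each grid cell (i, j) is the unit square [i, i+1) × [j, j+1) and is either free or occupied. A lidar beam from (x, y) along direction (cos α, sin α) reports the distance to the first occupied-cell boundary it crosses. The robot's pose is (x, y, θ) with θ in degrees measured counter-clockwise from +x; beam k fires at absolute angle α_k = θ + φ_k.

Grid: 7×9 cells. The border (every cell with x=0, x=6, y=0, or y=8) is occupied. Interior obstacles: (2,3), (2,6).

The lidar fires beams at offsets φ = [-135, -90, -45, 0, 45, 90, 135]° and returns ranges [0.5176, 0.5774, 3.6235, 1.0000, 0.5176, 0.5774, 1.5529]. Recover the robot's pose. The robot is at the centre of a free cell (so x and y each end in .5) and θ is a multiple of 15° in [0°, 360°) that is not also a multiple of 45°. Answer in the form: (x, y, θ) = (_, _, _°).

(x, y, θ) = (2.5, 7.5, 30°)

Candidates: 33 free-cell centres × 16 headings = 528 poses. Raycast each; keep the one whose scan matches to 4 dp.
  (3.5, 7.5, 240°): beam 2 = 1.0000 ≠ 0.5774 ✗
  (2.5, 4.5, 255°): beam 1 = 3.0000 ≠ 0.5176 ✗
  (2.5, 1.5, 30°): beam 3 = 1.9319 ≠ 3.6235 ✗
  …
  (2.5, 7.5, 30°): r_1=0.5176, r_2=0.5774, r_3=3.6235, r_4=1.0000, r_5=0.5176, r_6=0.5774, r_7=1.5529 — all match ✓
Unique over the lattice → pose = (2.5, 7.5, 30°).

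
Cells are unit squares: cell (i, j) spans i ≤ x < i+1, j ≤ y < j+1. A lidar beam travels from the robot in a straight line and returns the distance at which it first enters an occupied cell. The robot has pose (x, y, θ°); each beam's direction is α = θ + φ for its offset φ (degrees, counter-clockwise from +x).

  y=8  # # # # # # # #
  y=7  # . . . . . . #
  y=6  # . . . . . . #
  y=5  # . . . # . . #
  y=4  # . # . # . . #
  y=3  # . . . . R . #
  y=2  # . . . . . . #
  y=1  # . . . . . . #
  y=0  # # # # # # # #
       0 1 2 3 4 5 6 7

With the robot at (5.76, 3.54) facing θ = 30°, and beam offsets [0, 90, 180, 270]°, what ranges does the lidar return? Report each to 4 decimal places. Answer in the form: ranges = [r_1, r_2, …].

ranges = [1.4318, 1.5200, 5.0800, 2.4800]

beam 1: φ=0°, α=30°
  d=(0.8660,0.5000)  start (5,3)  tX=0.2771 tY=0.9200  stride 1/|dx|=1.1547 1/|dy|=2.0000
    cross x-line → (6,3), t=0.2771
    cross y-line → (6,4), t=0.9200
    cross x-line → (7,4), t=1.4318 (wall)
  → r_1 = 1.4318
beam 2: φ=90°, α=120°
  d=(-0.5000,0.8660)  start (5,3)  tX=1.5200 tY=0.5312  stride 1/|dx|=2.0000 1/|dy|=1.1547
    cross y-line → (5,4), t=0.5312
    cross x-line → (4,4), t=1.5200 (wall)
  → r_2 = 1.5200
beam 3: φ=180°, α=210°
  d=(-0.8660,-0.5000)  start (5,3)  tX=0.8776 tY=1.0800  stride 1/|dx|=1.1547 1/|dy|=2.0000
    cross x-line → (4,3), t=0.8776
    cross y-line → (4,2), t=1.0800
    cross x-line → (3,2), t=2.0323
    cross y-line → (3,1), t=3.0800
    cross x-line → (2,1), t=3.1870
    cross x-line → (1,1), t=4.3417
    cross y-line → (1,0), t=5.0800 (wall)
  → r_3 = 5.0800
beam 4: φ=270°, α=300°
  d=(0.5000,-0.8660)  start (5,3)  tX=0.4800 tY=0.6235  stride 1/|dx|=2.0000 1/|dy|=1.1547
    cross x-line → (6,3), t=0.4800
    cross y-line → (6,2), t=0.6235
    cross y-line → (6,1), t=1.7782
    cross x-line → (7,1), t=2.4800 (wall)
  → r_4 = 2.4800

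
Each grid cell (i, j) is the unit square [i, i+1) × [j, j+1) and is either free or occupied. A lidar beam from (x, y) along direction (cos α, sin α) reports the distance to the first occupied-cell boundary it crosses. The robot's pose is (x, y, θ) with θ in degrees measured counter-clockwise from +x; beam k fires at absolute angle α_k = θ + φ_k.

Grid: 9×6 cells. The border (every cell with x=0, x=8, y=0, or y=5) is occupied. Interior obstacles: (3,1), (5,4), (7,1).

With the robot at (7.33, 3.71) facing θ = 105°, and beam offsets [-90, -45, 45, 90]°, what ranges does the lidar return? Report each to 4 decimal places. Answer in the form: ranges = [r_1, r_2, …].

ranges = [0.6936, 1.3400, 1.5358, 6.5533]

beam 1: φ=-90°, α=15°
  dir = (cos 15°, sin 15°) = (0.9659, 0.2588); from cell (7,3)
  next x-line at t=0.6936, next y-line at t=1.1205; Δt_x=1.0353, Δt_y=3.8637
    x: enter (8,3) at t=0.6936 ← occupied
  → r_1 = 0.6936
beam 2: φ=-45°, α=60°
  dir = (cos 60°, sin 60°) = (0.5000, 0.8660); from cell (7,3)
  next x-line at t=1.3400, next y-line at t=0.3349; Δt_x=2.0000, Δt_y=1.1547
    y: enter (7,4) at t=0.3349
    x: enter (8,4) at t=1.3400 ← occupied
  → r_2 = 1.3400
beam 3: φ=45°, α=150°
  dir = (cos 150°, sin 150°) = (-0.8660, 0.5000); from cell (7,3)
  next x-line at t=0.3811, next y-line at t=0.5800; Δt_x=1.1547, Δt_y=2.0000
    x: enter (6,3) at t=0.3811
    y: enter (6,4) at t=0.5800
    x: enter (5,4) at t=1.5358 ← occupied
  → r_3 = 1.5358
beam 4: φ=90°, α=195°
  dir = (cos 195°, sin 195°) = (-0.9659, -0.2588); from cell (7,3)
  next x-line at t=0.3416, next y-line at t=2.7432; Δt_x=1.0353, Δt_y=3.8637
    x: enter (6,3) at t=0.3416
    x: enter (5,3) at t=1.3769
    x: enter (4,3) at t=2.4122
    y: enter (4,2) at t=2.7432
    x: enter (3,2) at t=3.4475
    x: enter (2,2) at t=4.4827
    x: enter (1,2) at t=5.5180
    x: enter (0,2) at t=6.5533 ← occupied
  → r_4 = 6.5533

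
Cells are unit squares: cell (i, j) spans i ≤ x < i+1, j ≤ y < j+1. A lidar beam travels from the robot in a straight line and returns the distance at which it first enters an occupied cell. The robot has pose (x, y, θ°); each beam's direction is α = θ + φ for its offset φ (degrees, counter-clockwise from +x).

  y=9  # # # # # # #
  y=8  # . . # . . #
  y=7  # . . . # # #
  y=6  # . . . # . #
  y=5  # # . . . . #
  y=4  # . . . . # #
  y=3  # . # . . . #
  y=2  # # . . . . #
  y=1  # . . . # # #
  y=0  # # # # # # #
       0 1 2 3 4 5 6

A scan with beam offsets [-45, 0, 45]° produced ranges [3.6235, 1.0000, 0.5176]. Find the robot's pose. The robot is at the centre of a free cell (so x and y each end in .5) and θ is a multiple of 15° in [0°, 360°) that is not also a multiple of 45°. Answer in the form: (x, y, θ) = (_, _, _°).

Enumerate (i+0.5, j+0.5, θ) over the 30 free cells and 16 admissible headings. For each, cast all 3 beams and compare to the given ranges.
  (5.5, 2.5, 240°): beam 1 = 4.6587 ≠ 3.6235 ✗
  (3.5, 2.5, 210°): beam 1 = 1.5529 ≠ 3.6235 ✗
  (1.5, 3.5, 255°): beam 1 = 0.5774 ≠ 3.6235 ✗
  …
  (3.5, 7.5, 300°): r_1=3.6235, r_2=1.0000, r_3=0.5176 — all match ✓
No second candidate reproduces the full scan.

(x, y, θ) = (3.5, 7.5, 300°)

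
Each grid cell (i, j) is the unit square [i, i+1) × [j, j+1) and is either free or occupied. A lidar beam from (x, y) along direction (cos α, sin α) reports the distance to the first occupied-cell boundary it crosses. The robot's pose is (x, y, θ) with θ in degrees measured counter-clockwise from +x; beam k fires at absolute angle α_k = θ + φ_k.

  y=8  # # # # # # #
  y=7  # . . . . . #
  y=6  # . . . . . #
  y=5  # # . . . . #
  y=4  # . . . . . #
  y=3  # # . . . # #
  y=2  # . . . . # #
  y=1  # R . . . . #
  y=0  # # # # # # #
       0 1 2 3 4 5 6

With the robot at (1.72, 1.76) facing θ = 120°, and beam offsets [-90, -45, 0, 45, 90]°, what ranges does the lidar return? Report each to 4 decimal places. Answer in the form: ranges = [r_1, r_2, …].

beam 1: φ=-90°, α=30°
  dir = (cos 30°, sin 30°) = (0.8660, 0.5000); from cell (1,1)
  next x-line at t=0.3233, next y-line at t=0.4800; Δt_x=1.1547, Δt_y=2.0000
    x: enter (2,1) at t=0.3233
    y: enter (2,2) at t=0.4800
    x: enter (3,2) at t=1.4780
    y: enter (3,3) at t=2.4800
    x: enter (4,3) at t=2.6327
    x: enter (5,3) at t=3.7874 ← occupied
  → r_1 = 3.7874
beam 2: φ=-45°, α=75°
  dir = (cos 75°, sin 75°) = (0.2588, 0.9659); from cell (1,1)
  next x-line at t=1.0818, next y-line at t=0.2485; Δt_x=3.8637, Δt_y=1.0353
    y: enter (1,2) at t=0.2485
    x: enter (2,2) at t=1.0818
    y: enter (2,3) at t=1.2837
    y: enter (2,4) at t=2.3190
    y: enter (2,5) at t=3.3543
    y: enter (2,6) at t=4.3896
    x: enter (3,6) at t=4.9455
    y: enter (3,7) at t=5.4248
    y: enter (3,8) at t=6.4601 ← occupied
  → r_2 = 6.4601
beam 3: φ=0°, α=120°
  dir = (cos 120°, sin 120°) = (-0.5000, 0.8660); from cell (1,1)
  next x-line at t=1.4400, next y-line at t=0.2771; Δt_x=2.0000, Δt_y=1.1547
    y: enter (1,2) at t=0.2771
    y: enter (1,3) at t=1.4318 ← occupied
  → r_3 = 1.4318
beam 4: φ=45°, α=165°
  dir = (cos 165°, sin 165°) = (-0.9659, 0.2588); from cell (1,1)
  next x-line at t=0.7454, next y-line at t=0.9273; Δt_x=1.0353, Δt_y=3.8637
    x: enter (0,1) at t=0.7454 ← occupied
  → r_4 = 0.7454
beam 5: φ=90°, α=210°
  dir = (cos 210°, sin 210°) = (-0.8660, -0.5000); from cell (1,1)
  next x-line at t=0.8314, next y-line at t=1.5200; Δt_x=1.1547, Δt_y=2.0000
    x: enter (0,1) at t=0.8314 ← occupied
  → r_5 = 0.8314

ranges = [3.7874, 6.4601, 1.4318, 0.7454, 0.8314]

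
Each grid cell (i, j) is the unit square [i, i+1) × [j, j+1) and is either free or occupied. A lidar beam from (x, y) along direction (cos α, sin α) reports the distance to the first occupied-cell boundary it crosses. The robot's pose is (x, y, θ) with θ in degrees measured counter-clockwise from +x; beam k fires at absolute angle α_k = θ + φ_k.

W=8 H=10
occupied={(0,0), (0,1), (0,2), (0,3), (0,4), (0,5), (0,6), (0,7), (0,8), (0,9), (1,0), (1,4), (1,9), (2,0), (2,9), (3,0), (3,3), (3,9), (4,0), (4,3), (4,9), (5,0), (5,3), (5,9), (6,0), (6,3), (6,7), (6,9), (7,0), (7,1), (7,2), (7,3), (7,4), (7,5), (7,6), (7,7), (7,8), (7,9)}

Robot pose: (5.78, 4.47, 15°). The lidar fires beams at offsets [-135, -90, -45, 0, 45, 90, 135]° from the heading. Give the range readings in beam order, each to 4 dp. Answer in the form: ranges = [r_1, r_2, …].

beam 1: φ=-135°, α=240°
  dir = (cos 240°, sin 240°) = (-0.5000, -0.8660); from cell (5,4)
  next x-line at t=1.5600, next y-line at t=0.5427; Δt_x=2.0000, Δt_y=1.1547
    y: enter (5,3) at t=0.5427 ← occupied
  → r_1 = 0.5427
beam 2: φ=-90°, α=285°
  dir = (cos 285°, sin 285°) = (0.2588, -0.9659); from cell (5,4)
  next x-line at t=0.8500, next y-line at t=0.4866; Δt_x=3.8637, Δt_y=1.0353
    y: enter (5,3) at t=0.4866 ← occupied
  → r_2 = 0.4866
beam 3: φ=-45°, α=330°
  dir = (cos 330°, sin 330°) = (0.8660, -0.5000); from cell (5,4)
  next x-line at t=0.2540, next y-line at t=0.9400; Δt_x=1.1547, Δt_y=2.0000
    x: enter (6,4) at t=0.2540
    y: enter (6,3) at t=0.9400 ← occupied
  → r_3 = 0.9400
beam 4: φ=0°, α=15°
  dir = (cos 15°, sin 15°) = (0.9659, 0.2588); from cell (5,4)
  next x-line at t=0.2278, next y-line at t=2.0478; Δt_x=1.0353, Δt_y=3.8637
    x: enter (6,4) at t=0.2278
    x: enter (7,4) at t=1.2630 ← occupied
  → r_4 = 1.2630
beam 5: φ=45°, α=60°
  dir = (cos 60°, sin 60°) = (0.5000, 0.8660); from cell (5,4)
  next x-line at t=0.4400, next y-line at t=0.6120; Δt_x=2.0000, Δt_y=1.1547
    x: enter (6,4) at t=0.4400
    y: enter (6,5) at t=0.6120
    y: enter (6,6) at t=1.7667
    x: enter (7,6) at t=2.4400 ← occupied
  → r_5 = 2.4400
beam 6: φ=90°, α=105°
  dir = (cos 105°, sin 105°) = (-0.2588, 0.9659); from cell (5,4)
  next x-line at t=3.0137, next y-line at t=0.5487; Δt_x=3.8637, Δt_y=1.0353
    y: enter (5,5) at t=0.5487
    y: enter (5,6) at t=1.5840
    y: enter (5,7) at t=2.6192
    x: enter (4,7) at t=3.0137
    y: enter (4,8) at t=3.6545
    y: enter (4,9) at t=4.6898 ← occupied
  → r_6 = 4.6898
beam 7: φ=135°, α=150°
  dir = (cos 150°, sin 150°) = (-0.8660, 0.5000); from cell (5,4)
  next x-line at t=0.9007, next y-line at t=1.0600; Δt_x=1.1547, Δt_y=2.0000
    x: enter (4,4) at t=0.9007
    y: enter (4,5) at t=1.0600
    x: enter (3,5) at t=2.0554
    y: enter (3,6) at t=3.0600
    x: enter (2,6) at t=3.2101
    x: enter (1,6) at t=4.3648
    y: enter (1,7) at t=5.0600
    x: enter (0,7) at t=5.5195 ← occupied
  → r_7 = 5.5195

ranges = [0.5427, 0.4866, 0.9400, 1.2630, 2.4400, 4.6898, 5.5195]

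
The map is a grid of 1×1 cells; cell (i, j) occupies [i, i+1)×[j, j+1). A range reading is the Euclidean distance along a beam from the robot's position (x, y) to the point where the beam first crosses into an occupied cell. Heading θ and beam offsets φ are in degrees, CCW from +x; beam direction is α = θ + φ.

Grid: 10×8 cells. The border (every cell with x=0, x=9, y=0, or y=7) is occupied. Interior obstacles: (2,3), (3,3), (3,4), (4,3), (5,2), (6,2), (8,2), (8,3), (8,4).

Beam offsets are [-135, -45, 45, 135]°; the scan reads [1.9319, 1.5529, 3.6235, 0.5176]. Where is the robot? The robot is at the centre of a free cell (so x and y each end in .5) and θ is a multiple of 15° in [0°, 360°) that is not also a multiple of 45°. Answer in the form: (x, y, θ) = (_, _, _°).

(x, y, θ) = (4.5, 1.5, 120°)

The pose lattice has 39·16 = 624 candidates. Test each by forward raycasting.
  (8.5, 1.5, 150°): beam 1 = 0.5176 ≠ 1.9319 ✗
  (2.5, 6.5, 345°): beam 1 = 1.7321 ≠ 1.9319 ✗
  (6.5, 4.5, 240°): beam 1 = 2.5882 ≠ 1.9319 ✗
  (1.5, 3.5, 120°): beam 1 = 0.5176 ≠ 1.9319 ✗
  (8.5, 5.5, 165°): beam 1 = 0.5774 ≠ 1.9319 ✗
  …
  (4.5, 1.5, 120°): r_1=1.9319, r_2=1.5529, r_3=3.6235, r_4=0.5176 — all match ✓
No second candidate reproduces the full scan.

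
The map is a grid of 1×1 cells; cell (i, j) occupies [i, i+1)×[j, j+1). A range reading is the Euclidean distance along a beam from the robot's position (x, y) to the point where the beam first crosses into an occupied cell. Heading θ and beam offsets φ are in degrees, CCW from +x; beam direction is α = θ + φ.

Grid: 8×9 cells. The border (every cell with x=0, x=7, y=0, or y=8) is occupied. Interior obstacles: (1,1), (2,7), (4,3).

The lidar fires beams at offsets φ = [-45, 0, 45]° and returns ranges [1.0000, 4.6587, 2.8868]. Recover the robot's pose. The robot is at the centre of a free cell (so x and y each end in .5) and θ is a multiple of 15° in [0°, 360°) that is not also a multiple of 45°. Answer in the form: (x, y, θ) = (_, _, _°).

(x, y, θ) = (3.5, 2.5, 105°)

Candidates: 39 free-cell centres × 16 headings = 624 poses. Raycast each; keep the one whose scan matches to 4 dp.
  (1.5, 6.5, 75°): beam 2 = 1.5529 ≠ 4.6587 ✗
  (1.5, 7.5, 105°): beam 1 = 0.5774 ≠ 1.0000 ✗
  (2.5, 4.5, 15°): beam 1 = 1.7321 ≠ 1.0000 ✗
  (1.5, 6.5, 165°): beam 2 = 0.5176 ≠ 4.6587 ✗
  (6.5, 3.5, 75°): beam 1 = 0.5774 ≠ 1.0000 ✗
  …
  (3.5, 2.5, 105°): r_1=1.0000, r_2=4.6587, r_3=2.8868 — all match ✓
Unique over the lattice → pose = (3.5, 2.5, 105°).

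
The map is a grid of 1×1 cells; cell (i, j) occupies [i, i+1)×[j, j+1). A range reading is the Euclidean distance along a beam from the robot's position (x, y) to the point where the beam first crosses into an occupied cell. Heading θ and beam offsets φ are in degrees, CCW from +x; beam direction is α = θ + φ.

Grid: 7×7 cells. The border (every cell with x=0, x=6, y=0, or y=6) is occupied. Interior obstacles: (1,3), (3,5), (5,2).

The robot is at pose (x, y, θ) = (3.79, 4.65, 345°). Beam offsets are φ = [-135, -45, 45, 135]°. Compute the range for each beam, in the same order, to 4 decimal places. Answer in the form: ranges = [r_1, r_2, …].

ranges = [2.0669, 2.4200, 2.5519, 0.4041]

beam 1: φ=-135°, α=210°
  d=(-0.8660,-0.5000)  start (3,4)  tX=0.9122 tY=1.3000  stride 1/|dx|=1.1547 1/|dy|=2.0000
    cross x-line → (2,4), t=0.9122
    cross y-line → (2,3), t=1.3000
    cross x-line → (1,3), t=2.0669 (wall)
  → r_1 = 2.0669
beam 2: φ=-45°, α=300°
  d=(0.5000,-0.8660)  start (3,4)  tX=0.4200 tY=0.7506  stride 1/|dx|=2.0000 1/|dy|=1.1547
    cross x-line → (4,4), t=0.4200
    cross y-line → (4,3), t=0.7506
    cross y-line → (4,2), t=1.9053
    cross x-line → (5,2), t=2.4200 (wall)
  → r_2 = 2.4200
beam 3: φ=45°, α=30°
  d=(0.8660,0.5000)  start (3,4)  tX=0.2425 tY=0.7000  stride 1/|dx|=1.1547 1/|dy|=2.0000
    cross x-line → (4,4), t=0.2425
    cross y-line → (4,5), t=0.7000
    cross x-line → (5,5), t=1.3972
    cross x-line → (6,5), t=2.5519 (wall)
  → r_3 = 2.5519
beam 4: φ=135°, α=120°
  d=(-0.5000,0.8660)  start (3,4)  tX=1.5800 tY=0.4041  stride 1/|dx|=2.0000 1/|dy|=1.1547
    cross y-line → (3,5), t=0.4041 (wall)
  → r_4 = 0.4041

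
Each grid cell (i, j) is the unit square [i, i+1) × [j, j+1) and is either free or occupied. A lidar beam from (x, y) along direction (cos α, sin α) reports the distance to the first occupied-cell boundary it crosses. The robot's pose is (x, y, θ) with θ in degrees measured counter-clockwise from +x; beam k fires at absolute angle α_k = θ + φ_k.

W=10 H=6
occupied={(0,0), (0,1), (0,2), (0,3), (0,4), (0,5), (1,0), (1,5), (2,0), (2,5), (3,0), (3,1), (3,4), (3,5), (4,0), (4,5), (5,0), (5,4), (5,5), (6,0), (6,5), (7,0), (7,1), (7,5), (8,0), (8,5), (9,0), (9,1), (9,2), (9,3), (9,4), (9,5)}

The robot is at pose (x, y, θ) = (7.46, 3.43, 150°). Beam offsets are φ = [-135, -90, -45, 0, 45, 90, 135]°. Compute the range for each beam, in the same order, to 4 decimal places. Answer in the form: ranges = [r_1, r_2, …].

beam 1: φ=-135°, α=15°
  dir = (cos 15°, sin 15°) = (0.9659, 0.2588); from cell (7,3)
  next x-line at t=0.5590, next y-line at t=2.2023; Δt_x=1.0353, Δt_y=3.8637
    x: enter (8,3) at t=0.5590
    x: enter (9,3) at t=1.5943 ← occupied
  → r_1 = 1.5943
beam 2: φ=-90°, α=60°
  dir = (cos 60°, sin 60°) = (0.5000, 0.8660); from cell (7,3)
  next x-line at t=1.0800, next y-line at t=0.6582; Δt_x=2.0000, Δt_y=1.1547
    y: enter (7,4) at t=0.6582
    x: enter (8,4) at t=1.0800
    y: enter (8,5) at t=1.8129 ← occupied
  → r_2 = 1.8129
beam 3: φ=-45°, α=105°
  dir = (cos 105°, sin 105°) = (-0.2588, 0.9659); from cell (7,3)
  next x-line at t=1.7773, next y-line at t=0.5901; Δt_x=3.8637, Δt_y=1.0353
    y: enter (7,4) at t=0.5901
    y: enter (7,5) at t=1.6254 ← occupied
  → r_3 = 1.6254
beam 4: φ=0°, α=150°
  dir = (cos 150°, sin 150°) = (-0.8660, 0.5000); from cell (7,3)
  next x-line at t=0.5312, next y-line at t=1.1400; Δt_x=1.1547, Δt_y=2.0000
    x: enter (6,3) at t=0.5312
    y: enter (6,4) at t=1.1400
    x: enter (5,4) at t=1.6859 ← occupied
  → r_4 = 1.6859
beam 5: φ=45°, α=195°
  dir = (cos 195°, sin 195°) = (-0.9659, -0.2588); from cell (7,3)
  next x-line at t=0.4762, next y-line at t=1.6614; Δt_x=1.0353, Δt_y=3.8637
    x: enter (6,3) at t=0.4762
    x: enter (5,3) at t=1.5115
    y: enter (5,2) at t=1.6614
    x: enter (4,2) at t=2.5468
    x: enter (3,2) at t=3.5821
    x: enter (2,2) at t=4.6173
    y: enter (2,1) at t=5.5251
    x: enter (1,1) at t=5.6526
    x: enter (0,1) at t=6.6879 ← occupied
  → r_5 = 6.6879
beam 6: φ=90°, α=240°
  dir = (cos 240°, sin 240°) = (-0.5000, -0.8660); from cell (7,3)
  next x-line at t=0.9200, next y-line at t=0.4965; Δt_x=2.0000, Δt_y=1.1547
    y: enter (7,2) at t=0.4965
    x: enter (6,2) at t=0.9200
    y: enter (6,1) at t=1.6512
    y: enter (6,0) at t=2.8059 ← occupied
  → r_6 = 2.8059
beam 7: φ=135°, α=285°
  dir = (cos 285°, sin 285°) = (0.2588, -0.9659); from cell (7,3)
  next x-line at t=2.0864, next y-line at t=0.4452; Δt_x=3.8637, Δt_y=1.0353
    y: enter (7,2) at t=0.4452
    y: enter (7,1) at t=1.4804 ← occupied
  → r_7 = 1.4804

ranges = [1.5943, 1.8129, 1.6254, 1.6859, 6.6879, 2.8059, 1.4804]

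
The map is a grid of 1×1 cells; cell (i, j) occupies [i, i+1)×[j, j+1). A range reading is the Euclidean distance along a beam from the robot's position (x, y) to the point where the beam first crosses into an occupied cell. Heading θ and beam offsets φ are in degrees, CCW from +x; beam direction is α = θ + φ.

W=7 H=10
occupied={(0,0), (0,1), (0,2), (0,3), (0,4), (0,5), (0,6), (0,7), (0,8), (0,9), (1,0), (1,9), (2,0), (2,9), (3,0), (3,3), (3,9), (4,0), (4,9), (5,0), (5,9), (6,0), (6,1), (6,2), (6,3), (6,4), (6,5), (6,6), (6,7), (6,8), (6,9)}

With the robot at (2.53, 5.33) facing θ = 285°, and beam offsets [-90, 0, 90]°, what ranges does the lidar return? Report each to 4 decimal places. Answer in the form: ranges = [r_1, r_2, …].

ranges = [1.5840, 1.8159, 3.5924]

beam 1: φ=-90°, α=195°
  dir = (cos 195°, sin 195°) = (-0.9659, -0.2588); from cell (2,5)
  next x-line at t=0.5487, next y-line at t=1.2750; Δt_x=1.0353, Δt_y=3.8637
    x: enter (1,5) at t=0.5487
    y: enter (1,4) at t=1.2750
    x: enter (0,4) at t=1.5840 ← occupied
  → r_1 = 1.5840
beam 2: φ=0°, α=285°
  dir = (cos 285°, sin 285°) = (0.2588, -0.9659); from cell (2,5)
  next x-line at t=1.8159, next y-line at t=0.3416; Δt_x=3.8637, Δt_y=1.0353
    y: enter (2,4) at t=0.3416
    y: enter (2,3) at t=1.3769
    x: enter (3,3) at t=1.8159 ← occupied
  → r_2 = 1.8159
beam 3: φ=90°, α=15°
  dir = (cos 15°, sin 15°) = (0.9659, 0.2588); from cell (2,5)
  next x-line at t=0.4866, next y-line at t=2.5887; Δt_x=1.0353, Δt_y=3.8637
    x: enter (3,5) at t=0.4866
    x: enter (4,5) at t=1.5219
    x: enter (5,5) at t=2.5571
    y: enter (5,6) at t=2.5887
    x: enter (6,6) at t=3.5924 ← occupied
  → r_3 = 3.5924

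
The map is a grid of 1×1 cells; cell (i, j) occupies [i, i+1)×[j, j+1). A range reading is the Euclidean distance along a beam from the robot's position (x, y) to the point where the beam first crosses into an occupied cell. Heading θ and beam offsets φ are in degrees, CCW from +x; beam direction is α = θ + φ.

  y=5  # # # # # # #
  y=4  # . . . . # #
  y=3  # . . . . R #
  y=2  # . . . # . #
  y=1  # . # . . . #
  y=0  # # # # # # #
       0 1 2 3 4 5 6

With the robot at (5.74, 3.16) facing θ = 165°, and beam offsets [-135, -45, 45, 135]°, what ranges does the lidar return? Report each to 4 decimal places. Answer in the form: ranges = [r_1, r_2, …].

beam 1: φ=-135°, α=30°
  d=(0.8660,0.5000)  start (5,3)  tX=0.3002 tY=1.6800  stride 1/|dx|=1.1547 1/|dy|=2.0000
    cross x-line → (6,3), t=0.3002 (wall)
  → r_1 = 0.3002
beam 2: φ=-45°, α=120°
  d=(-0.5000,0.8660)  start (5,3)  tX=1.4800 tY=0.9699  stride 1/|dx|=2.0000 1/|dy|=1.1547
    cross y-line → (5,4), t=0.9699 (wall)
  → r_2 = 0.9699
beam 3: φ=45°, α=210°
  d=(-0.8660,-0.5000)  start (5,3)  tX=0.8545 tY=0.3200  stride 1/|dx|=1.1547 1/|dy|=2.0000
    cross y-line → (5,2), t=0.3200
    cross x-line → (4,2), t=0.8545 (wall)
  → r_3 = 0.8545
beam 4: φ=135°, α=300°
  d=(0.5000,-0.8660)  start (5,3)  tX=0.5200 tY=0.1848  stride 1/|dx|=2.0000 1/|dy|=1.1547
    cross y-line → (5,2), t=0.1848
    cross x-line → (6,2), t=0.5200 (wall)
  → r_4 = 0.5200

ranges = [0.3002, 0.9699, 0.8545, 0.5200]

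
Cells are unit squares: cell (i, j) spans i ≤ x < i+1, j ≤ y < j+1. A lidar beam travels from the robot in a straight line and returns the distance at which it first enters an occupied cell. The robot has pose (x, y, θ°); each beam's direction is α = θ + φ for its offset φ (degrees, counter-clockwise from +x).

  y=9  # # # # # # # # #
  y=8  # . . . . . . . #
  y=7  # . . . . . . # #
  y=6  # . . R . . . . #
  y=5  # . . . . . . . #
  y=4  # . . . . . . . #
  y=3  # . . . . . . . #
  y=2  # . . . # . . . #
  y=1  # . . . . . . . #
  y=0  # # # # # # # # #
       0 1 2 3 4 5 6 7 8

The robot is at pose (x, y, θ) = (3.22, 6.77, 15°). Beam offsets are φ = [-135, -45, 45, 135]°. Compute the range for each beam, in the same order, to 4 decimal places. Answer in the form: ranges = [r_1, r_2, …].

ranges = [4.4400, 5.5195, 2.5750, 2.5634]

beam 1: φ=-135°, α=240°
  direction (-0.5000, -0.8660); cell (3,6); t to first gridline: x 0.4400, y 0.8891 (then +2.0000 / +1.1547)
    (2,6) via x @ 0.4400
    (2,5) via y @ 0.8891
    (2,4) via y @ 2.0438
    (1,4) via x @ 2.4400
    (1,3) via y @ 3.1985
    (1,2) via y @ 4.3532
    (0,2) via x @ 4.4400  # hit
  → r_1 = 4.4400
beam 2: φ=-45°, α=330°
  direction (0.8660, -0.5000); cell (3,6); t to first gridline: x 0.9007, y 1.5400 (then +1.1547 / +2.0000)
    (4,6) via x @ 0.9007
    (4,5) via y @ 1.5400
    (5,5) via x @ 2.0554
    (6,5) via x @ 3.2101
    (6,4) via y @ 3.5400
    (7,4) via x @ 4.3648
    (8,4) via x @ 5.5195  # hit
  → r_2 = 5.5195
beam 3: φ=45°, α=60°
  direction (0.5000, 0.8660); cell (3,6); t to first gridline: x 1.5600, y 0.2656 (then +2.0000 / +1.1547)
    (3,7) via y @ 0.2656
    (3,8) via y @ 1.4203
    (4,8) via x @ 1.5600
    (4,9) via y @ 2.5750  # hit
  → r_3 = 2.5750
beam 4: φ=135°, α=150°
  direction (-0.8660, 0.5000); cell (3,6); t to first gridline: x 0.2540, y 0.4600 (then +1.1547 / +2.0000)
    (2,6) via x @ 0.2540
    (2,7) via y @ 0.4600
    (1,7) via x @ 1.4087
    (1,8) via y @ 2.4600
    (0,8) via x @ 2.5634  # hit
  → r_4 = 2.5634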